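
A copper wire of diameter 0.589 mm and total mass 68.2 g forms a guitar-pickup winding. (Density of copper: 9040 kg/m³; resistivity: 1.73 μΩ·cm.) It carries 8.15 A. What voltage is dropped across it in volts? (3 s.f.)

14.3 V

ρ = 1.73 μΩ·cm = 1.73×10^-8 Ω·m
A = π(d/2)² = π(2.9450e-04 m)² = 2.7247e-07 m²
L = m/(density·A) = 0.0682/(9040×2.7247e-07) = 27.69 m
R = ρL/A = (1.73×10^-8)(27.69)/(2.7247e-07) = 1.758 Ω
V = IR = 8.15 × 1.758 = 14.3 V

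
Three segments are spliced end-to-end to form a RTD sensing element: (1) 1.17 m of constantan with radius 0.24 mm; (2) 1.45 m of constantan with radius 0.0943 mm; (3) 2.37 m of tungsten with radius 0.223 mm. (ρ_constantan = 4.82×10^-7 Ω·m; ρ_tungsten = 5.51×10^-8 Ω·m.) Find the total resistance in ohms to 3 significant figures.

29.0 Ω

Seg 1: A = πr² = π(2.4000e-04 m)² = 1.810e-07 m²
R_1 = (4.82×10^-7)(1.17)/(1.810e-07) = 3.116 Ω
Seg 2: A = πr² = π(9.4300e-05 m)² = 2.794e-08 m²
R_2 = (4.82×10^-7)(1.45)/(2.794e-08) = 25.02 Ω
Seg 3: A = πr² = π(2.2300e-04 m)² = 1.562e-07 m²
R_3 = (5.51×10^-8)(2.37)/(1.562e-07) = 0.8359 Ω
R_total = R_1 + R_2 + R_3 = 29.0 Ω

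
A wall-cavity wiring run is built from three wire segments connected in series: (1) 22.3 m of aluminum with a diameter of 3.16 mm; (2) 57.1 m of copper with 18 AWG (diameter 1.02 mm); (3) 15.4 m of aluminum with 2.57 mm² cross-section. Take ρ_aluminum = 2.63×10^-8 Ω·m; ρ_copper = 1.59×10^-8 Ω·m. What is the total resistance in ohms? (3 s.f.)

1.34 Ω

Seg 1: A = π(d/2)² = π(1.5800e-03 m)² = 7.843e-06 m²
R_1 = (2.63×10^-8)(22.3)/(7.843e-06) = 0.07478 Ω
Seg 2: A = π(1.02/2 mm)² = π(5.1000e-04 m)² = 8.171e-07 m²
R_2 = (1.59×10^-8)(57.1)/(8.171e-07) = 1.111 Ω
Seg 3: A = 2.57 mm² = 2.570e-06 m²
R_3 = (2.63×10^-8)(15.4)/(2.570e-06) = 0.1576 Ω
R_total = R_1 + R_2 + R_3 = 1.34 Ω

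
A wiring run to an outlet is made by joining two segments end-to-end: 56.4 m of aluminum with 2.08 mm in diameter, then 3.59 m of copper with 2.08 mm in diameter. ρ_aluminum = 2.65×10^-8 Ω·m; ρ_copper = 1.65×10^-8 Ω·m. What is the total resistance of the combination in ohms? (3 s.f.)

Segment 1: A = π(d/2)² = π(1.0400e-03 m)² = 3.398e-06 m²
R₁ = ρL/A = (2.65×10^-8)(56.4)/(3.398e-06) = 0.4399 Ω
R₂ = (1.65×10^-8)(3.59)/(3.398e-06) = 0.01743 Ω
R = R₁ + R₂ = 0.457 Ω

0.457 Ω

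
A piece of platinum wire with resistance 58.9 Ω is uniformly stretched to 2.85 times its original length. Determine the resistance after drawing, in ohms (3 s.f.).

Volume constant ⇒ A' = A/k with k = 2.85. R' = ρ(kL)/(A/k) = k²R.
R' = 8.123 × 58.9 = 478 Ω

478 Ω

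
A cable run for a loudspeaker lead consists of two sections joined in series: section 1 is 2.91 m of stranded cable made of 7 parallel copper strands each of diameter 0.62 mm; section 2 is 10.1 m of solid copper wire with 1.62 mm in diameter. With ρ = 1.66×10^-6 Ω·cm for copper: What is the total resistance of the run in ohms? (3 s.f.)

0.104 Ω

ρ = 1.66×10^-6 Ω·cm = 1.66×10^-8 Ω·m
Section 1: A_strand = π(3.1000e-04)² = 3.019e-07 m²; R₁ = ρL/(N·A_s) = (1.66×10^-8)(2.91)/(7×3.019e-07) = 0.02286 Ω
Section 2: A = π(d/2)² = π(8.1000e-04 m)² = 2.061e-06 m²
R₂ = (1.66×10^-8)(10.1)/(2.061e-06) = 0.08134 Ω
R = R₁ + R₂ = 0.104 Ω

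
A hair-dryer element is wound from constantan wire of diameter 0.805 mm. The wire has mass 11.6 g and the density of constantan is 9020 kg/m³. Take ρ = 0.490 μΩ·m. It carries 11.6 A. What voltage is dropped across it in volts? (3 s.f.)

ρ = 0.490 μΩ·m = 4.90×10^-7 Ω·m
A = π(d/2)² = π(4.0250e-04 m)² = 5.0896e-07 m²
L = m/(density·A) = 0.0116/(9020×5.0896e-07) = 2.527 m
R = ρL/A = (4.90×10^-7)(2.527)/(5.0896e-07) = 2.433 Ω
V = IR = 11.6 × 2.433 = 28.2 V

28.2 V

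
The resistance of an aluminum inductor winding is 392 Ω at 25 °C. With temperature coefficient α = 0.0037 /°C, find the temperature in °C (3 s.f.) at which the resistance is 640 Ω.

196 °C

R = R₀(1 + α(T − T₀)) ⇒ T = T₀ + (R/R₀ − 1)/α
T = 25 + (640/392 − 1)/0.0037 = 25 + (0.6327)/0.0037 = 196 °C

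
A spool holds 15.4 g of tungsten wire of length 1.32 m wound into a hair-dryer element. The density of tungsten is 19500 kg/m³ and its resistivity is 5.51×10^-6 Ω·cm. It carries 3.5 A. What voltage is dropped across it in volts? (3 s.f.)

0.425 V

ρ = 5.51×10^-6 Ω·cm = 5.51×10^-8 Ω·m
A = m/(density·L) = 0.0154/(19500×1.32) = 5.9829e-07 m²
R = ρL/A = (5.51×10^-8)(1.32)/(5.9829e-07) = 0.1216 Ω
V = IR = 3.5 × 0.1216 = 0.425 V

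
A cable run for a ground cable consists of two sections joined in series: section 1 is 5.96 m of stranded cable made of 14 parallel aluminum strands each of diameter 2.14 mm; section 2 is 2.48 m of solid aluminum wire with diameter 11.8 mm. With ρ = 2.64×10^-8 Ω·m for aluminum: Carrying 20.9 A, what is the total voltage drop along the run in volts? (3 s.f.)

Section 1: A_strand = π(1.0700e-03)² = 3.597e-06 m²; R₁ = ρL/(N·A_s) = (2.64×10^-8)(5.96)/(14×3.597e-06) = 0.003125 Ω
Section 2: A = π(d/2)² = π(5.9000e-03 m)² = 1.094e-04 m²
R₂ = (2.64×10^-8)(2.48)/(1.094e-04) = 5.987×10^-4 Ω
R = R₁ + R₂ = 0.003723 Ω
V = IR = 20.9 × 0.003723 = 0.0778 V

0.0778 V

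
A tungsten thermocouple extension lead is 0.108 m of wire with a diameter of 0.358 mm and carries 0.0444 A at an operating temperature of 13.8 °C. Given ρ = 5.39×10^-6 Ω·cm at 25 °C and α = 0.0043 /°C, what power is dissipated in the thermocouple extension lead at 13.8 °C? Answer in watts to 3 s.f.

1.09×10^-4 W

ρ = 5.39×10^-6 Ω·cm = 5.39×10^-8 Ω·m
A = π(d/2)² = π(1.7900e-04 m)² = 1.007e-07 m²
R₍25₎ = ρL/A = (5.39×10^-8)(0.108)/(1.007e-07) = 0.05783 Ω
R₍13.8₎ = R₍25₎(1 + αΔT) = 0.05783 × (1 + 0.0043×-11.2) = 0.05505 Ω
P = I²R = (0.0444)² × 0.05505 = 1.09×10^-4 W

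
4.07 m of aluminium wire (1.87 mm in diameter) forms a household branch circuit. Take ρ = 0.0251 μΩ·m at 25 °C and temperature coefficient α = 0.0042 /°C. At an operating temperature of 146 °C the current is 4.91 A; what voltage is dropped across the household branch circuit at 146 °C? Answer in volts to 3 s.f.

ρ = 0.0251 μΩ·m = 2.51×10^-8 Ω·m
A = π(d/2)² = π(9.3500e-04 m)² = 2.746e-06 m²
R₍25₎ = ρL/A = (2.51×10^-8)(4.07)/(2.746e-06) = 0.0372 Ω
R₍146₎ = R₍25₎(1 + αΔT) = 0.0372 × (1 + 0.0042×121) = 0.0561 Ω
V = IR = 4.91 × 0.0561 = 0.275 V

0.275 V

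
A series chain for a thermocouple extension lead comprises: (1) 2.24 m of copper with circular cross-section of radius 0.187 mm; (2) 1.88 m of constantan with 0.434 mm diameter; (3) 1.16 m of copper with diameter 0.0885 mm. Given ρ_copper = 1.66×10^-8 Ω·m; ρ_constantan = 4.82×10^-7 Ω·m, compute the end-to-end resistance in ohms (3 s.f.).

Seg 1: A = πr² = π(1.8700e-04 m)² = 1.099e-07 m²
R_1 = (1.66×10^-8)(2.24)/(1.099e-07) = 0.3385 Ω
Seg 2: A = π(d/2)² = π(2.1700e-04 m)² = 1.479e-07 m²
R_2 = (4.82×10^-7)(1.88)/(1.479e-07) = 6.125 Ω
Seg 3: A = π(d/2)² = π(4.4250e-05 m)² = 6.151e-09 m²
R_3 = (1.66×10^-8)(1.16)/(6.151e-09) = 3.13 Ω
R_total = R_1 + R_2 + R_3 = 9.59 Ω

9.59 Ω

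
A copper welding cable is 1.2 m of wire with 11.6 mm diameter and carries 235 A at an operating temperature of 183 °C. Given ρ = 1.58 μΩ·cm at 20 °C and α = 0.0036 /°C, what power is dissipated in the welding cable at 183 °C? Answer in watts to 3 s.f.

ρ = 1.58 μΩ·cm = 1.58×10^-8 Ω·m
A = π(d/2)² = π(5.8000e-03 m)² = 1.057e-04 m²
R₍20₎ = ρL/A = (1.58×10^-8)(1.2)/(1.057e-04) = 1.794×10^-4 Ω
R₍183₎ = R₍20₎(1 + αΔT) = 1.794×10^-4 × (1 + 0.0036×163) = 2.847×10^-4 Ω
P = I²R = (235)² × 2.847×10^-4 = 15.7 W

15.7 W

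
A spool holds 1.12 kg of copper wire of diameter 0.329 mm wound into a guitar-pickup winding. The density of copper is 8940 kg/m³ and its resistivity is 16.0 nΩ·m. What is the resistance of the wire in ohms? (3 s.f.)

ρ = 16.0 nΩ·m = 1.60×10^-8 Ω·m
A = π(d/2)² = π(1.6450e-04 m)² = 8.5012e-08 m²
L = m/(density·A) = 1.12/(8940×8.5012e-08) = 1474 m
R = ρL/A = (1.60×10^-8)(1474)/(8.5012e-08) = 277 Ω

277 Ω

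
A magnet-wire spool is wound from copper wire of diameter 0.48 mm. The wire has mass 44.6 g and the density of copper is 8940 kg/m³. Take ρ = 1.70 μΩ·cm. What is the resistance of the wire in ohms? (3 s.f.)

ρ = 1.70 μΩ·cm = 1.70×10^-8 Ω·m
A = π(d/2)² = π(2.4000e-04 m)² = 1.8096e-07 m²
L = m/(density·A) = 0.0446/(8940×1.8096e-07) = 27.57 m
R = ρL/A = (1.70×10^-8)(27.57)/(1.8096e-07) = 2.59 Ω

2.59 Ω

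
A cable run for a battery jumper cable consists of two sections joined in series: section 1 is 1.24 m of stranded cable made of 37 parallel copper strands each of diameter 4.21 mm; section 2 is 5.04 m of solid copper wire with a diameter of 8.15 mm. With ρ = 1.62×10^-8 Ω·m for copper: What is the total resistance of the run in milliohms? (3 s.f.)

Section 1: A_strand = π(2.1050e-03)² = 1.392e-05 m²; R₁ = ρL/(N·A_s) = (1.62×10^-8)(1.24)/(37×1.392e-05) = 3.900×10^-5 Ω
Section 2: A = π(d/2)² = π(4.0750e-03 m)² = 5.217e-05 m²
R₂ = (1.62×10^-8)(5.04)/(5.217e-05) = 0.001565 Ω
R = R₁ + R₂ = 1.60 mΩ

1.60 mΩ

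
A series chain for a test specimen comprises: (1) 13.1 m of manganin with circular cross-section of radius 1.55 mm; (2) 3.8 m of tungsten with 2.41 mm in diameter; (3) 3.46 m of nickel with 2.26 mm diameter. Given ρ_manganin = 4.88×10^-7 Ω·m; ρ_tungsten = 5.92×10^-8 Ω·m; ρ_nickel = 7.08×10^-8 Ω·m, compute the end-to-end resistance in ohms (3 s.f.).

Seg 1: A = πr² = π(1.5500e-03 m)² = 7.548e-06 m²
R_1 = (4.88×10^-7)(13.1)/(7.548e-06) = 0.847 Ω
Seg 2: A = π(d/2)² = π(1.2050e-03 m)² = 4.562e-06 m²
R_2 = (5.92×10^-8)(3.8)/(4.562e-06) = 0.04932 Ω
Seg 3: A = π(d/2)² = π(1.1300e-03 m)² = 4.011e-06 m²
R_3 = (7.08×10^-8)(3.46)/(4.011e-06) = 0.06107 Ω
R_total = R_1 + R_2 + R_3 = 0.957 Ω

0.957 Ω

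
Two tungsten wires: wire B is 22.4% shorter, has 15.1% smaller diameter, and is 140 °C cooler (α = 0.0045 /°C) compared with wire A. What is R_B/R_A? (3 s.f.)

R ∝ ρL/d² with ρ ∝ (1+αΔT), so R_B/R_A = (1 − 22.4/100) × (1 − 15.1/100)⁻² × (1 − 0.0045×140)
= 0.776 × 1.387 × 0.37 = 0.398

0.398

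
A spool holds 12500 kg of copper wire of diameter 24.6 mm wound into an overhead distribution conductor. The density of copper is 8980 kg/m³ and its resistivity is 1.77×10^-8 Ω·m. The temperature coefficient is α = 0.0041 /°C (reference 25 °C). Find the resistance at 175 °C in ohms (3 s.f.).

A = π(d/2)² = π(1.2300e-02 m)² = 4.7529e-04 m²
L = m/(density·A) = 12500/(8980×4.7529e-04) = 2929 m
R = ρL/A = (1.77×10^-8)(2929)/(4.7529e-04) = 0.1091 Ω
R(175 °C) = 0.1091 × (1 + 0.0041×150) = 0.176 Ω

0.176 Ω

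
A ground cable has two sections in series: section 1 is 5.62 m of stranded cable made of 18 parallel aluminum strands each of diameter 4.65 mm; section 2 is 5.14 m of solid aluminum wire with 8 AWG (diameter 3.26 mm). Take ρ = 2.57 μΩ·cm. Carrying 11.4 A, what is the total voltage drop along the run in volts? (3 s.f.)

0.186 V

ρ = 2.57 μΩ·cm = 2.57×10^-8 Ω·m
Section 1: A_strand = π(2.3250e-03)² = 1.698e-05 m²; R₁ = ρL/(N·A_s) = (2.57×10^-8)(5.62)/(18×1.698e-05) = 4.725×10^-4 Ω
Section 2: A = π(3.26/2 mm)² = π(1.6300e-03 m)² = 8.347e-06 m²
R₂ = (2.57×10^-8)(5.14)/(8.347e-06) = 0.01583 Ω
R = R₁ + R₂ = 0.0163 Ω
V = IR = 11.4 × 0.0163 = 0.186 V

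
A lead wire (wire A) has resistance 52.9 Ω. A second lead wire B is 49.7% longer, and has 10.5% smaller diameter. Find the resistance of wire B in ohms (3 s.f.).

R ∝ L/d², so R_B/R_A = (1 + 49.7/100) × (1 − 10.5/100)⁻²
= 1.497 × 1.248 = 1.869
R_B = 1.869 × 52.9 = 98.9 Ω

98.9 Ω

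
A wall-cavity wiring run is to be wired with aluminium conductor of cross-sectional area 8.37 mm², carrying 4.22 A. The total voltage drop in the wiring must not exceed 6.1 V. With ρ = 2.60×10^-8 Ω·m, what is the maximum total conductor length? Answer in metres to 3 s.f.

A = 8.37 mm² = 8.370e-06 m²
L_max = V_max·A/(1·ρI) = (6.1)(8.370e-06)/(2.60×10^-8×4.22) = 465 m

465 m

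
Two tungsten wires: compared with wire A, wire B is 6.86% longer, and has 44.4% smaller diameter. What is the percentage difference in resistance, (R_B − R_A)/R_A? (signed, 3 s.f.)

R ∝ L/d², so R_B/R_A = (1 + 6.86/100) × (1 − 44.4/100)⁻²
= 1.069 × 3.235 = 3.457
(R_B − R_A)/R_A = 3.457 − 1 = 246%

246%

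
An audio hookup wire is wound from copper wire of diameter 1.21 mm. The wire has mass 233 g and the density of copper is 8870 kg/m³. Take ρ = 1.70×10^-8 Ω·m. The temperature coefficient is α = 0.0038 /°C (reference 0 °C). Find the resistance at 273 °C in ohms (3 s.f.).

0.688 Ω

A = π(d/2)² = π(6.0500e-04 m)² = 1.1499e-06 m²
L = m/(density·A) = 0.233/(8870×1.1499e-06) = 22.84 m
R = ρL/A = (1.70×10^-8)(22.84)/(1.1499e-06) = 0.3377 Ω
R(273 °C) = 0.3377 × (1 + 0.0038×273) = 0.688 Ω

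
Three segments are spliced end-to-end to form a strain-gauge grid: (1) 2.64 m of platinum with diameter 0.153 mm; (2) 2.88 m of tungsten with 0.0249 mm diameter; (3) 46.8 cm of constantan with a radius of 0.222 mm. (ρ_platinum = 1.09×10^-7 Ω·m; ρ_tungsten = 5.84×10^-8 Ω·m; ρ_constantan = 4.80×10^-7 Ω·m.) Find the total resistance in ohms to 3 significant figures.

Seg 1: A = π(d/2)² = π(7.6500e-05 m)² = 1.839e-08 m²
R_1 = (1.09×10^-7)(2.64)/(1.839e-08) = 15.65 Ω
Seg 2: A = π(d/2)² = π(1.2450e-05 m)² = 4.870e-10 m²
R_2 = (5.84×10^-8)(2.88)/(4.870e-10) = 345.4 Ω
Seg 3: A = πr² = π(2.2200e-04 m)² = 1.548e-07 m²
R_3 = (4.80×10^-7)(0.468)/(1.548e-07) = 1.451 Ω
R_total = R_1 + R_2 + R_3 = 362 Ω

362 Ω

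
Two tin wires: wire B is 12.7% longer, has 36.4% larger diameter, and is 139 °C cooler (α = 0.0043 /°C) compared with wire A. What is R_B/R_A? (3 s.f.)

R ∝ ρL/d² with ρ ∝ (1+αΔT), so R_B/R_A = (1 + 12.7/100) × (1 + 36.4/100)⁻² × (1 − 0.0043×139)
= 1.127 × 0.5375 × 0.4023 = 0.244

0.244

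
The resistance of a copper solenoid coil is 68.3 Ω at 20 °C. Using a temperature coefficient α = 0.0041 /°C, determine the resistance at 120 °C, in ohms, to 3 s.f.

96.3 Ω

ΔT = 120 − 20 = 100 °C
R = R₀(1 + αΔT) = 68.3 × (1 + 0.0041×100) = 68.3 × 1.41 = 96.3 Ω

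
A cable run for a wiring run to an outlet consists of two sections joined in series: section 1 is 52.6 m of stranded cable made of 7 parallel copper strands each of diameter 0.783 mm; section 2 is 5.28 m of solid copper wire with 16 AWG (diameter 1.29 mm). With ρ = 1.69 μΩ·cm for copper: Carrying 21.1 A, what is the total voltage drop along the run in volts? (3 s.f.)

7.01 V

ρ = 1.69 μΩ·cm = 1.69×10^-8 Ω·m
Section 1: A_strand = π(3.9150e-04)² = 4.815e-07 m²; R₁ = ρL/(N·A_s) = (1.69×10^-8)(52.6)/(7×4.815e-07) = 0.2637 Ω
Section 2: A = π(1.29/2 mm)² = π(6.4500e-04 m)² = 1.307e-06 m²
R₂ = (1.69×10^-8)(5.28)/(1.307e-06) = 0.06827 Ω
R = R₁ + R₂ = 0.332 Ω
V = IR = 21.1 × 0.332 = 7.01 V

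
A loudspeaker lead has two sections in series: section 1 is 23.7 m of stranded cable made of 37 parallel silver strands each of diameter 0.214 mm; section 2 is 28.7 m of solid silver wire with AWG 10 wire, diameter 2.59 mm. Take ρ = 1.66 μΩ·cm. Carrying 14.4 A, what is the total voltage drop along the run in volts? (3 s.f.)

ρ = 1.66 μΩ·cm = 1.66×10^-8 Ω·m
Section 1: A_strand = π(1.0700e-04)² = 3.597e-08 m²; R₁ = ρL/(N·A_s) = (1.66×10^-8)(23.7)/(37×3.597e-08) = 0.2956 Ω
Section 2: A = π(2.59/2 mm)² = π(1.2950e-03 m)² = 5.269e-06 m²
R₂ = (1.66×10^-8)(28.7)/(5.269e-06) = 0.09043 Ω
R = R₁ + R₂ = 0.386 Ω
V = IR = 14.4 × 0.386 = 5.56 V

5.56 V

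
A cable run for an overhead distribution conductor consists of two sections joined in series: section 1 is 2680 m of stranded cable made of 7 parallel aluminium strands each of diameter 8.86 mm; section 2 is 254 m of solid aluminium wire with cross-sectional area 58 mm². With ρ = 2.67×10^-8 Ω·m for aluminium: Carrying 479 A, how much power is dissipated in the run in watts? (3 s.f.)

Section 1: A_strand = π(4.4300e-03)² = 6.165e-05 m²; R₁ = ρL/(N·A_s) = (2.67×10^-8)(2680)/(7×6.165e-05) = 0.1658 Ω
Section 2: A = 58 mm² = 5.800e-05 m²
R₂ = (2.67×10^-8)(254)/(5.800e-05) = 0.1169 Ω
R = R₁ + R₂ = 0.2827 Ω
P = I²R = (479)² × 0.2827 = 64900 W

64900 W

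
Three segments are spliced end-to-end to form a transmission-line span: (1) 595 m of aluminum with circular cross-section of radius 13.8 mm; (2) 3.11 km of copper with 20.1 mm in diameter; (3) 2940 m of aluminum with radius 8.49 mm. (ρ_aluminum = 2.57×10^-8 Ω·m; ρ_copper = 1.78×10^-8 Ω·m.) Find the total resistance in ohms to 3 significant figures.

0.534 Ω

Seg 1: A = πr² = π(1.3800e-02 m)² = 5.983e-04 m²
R_1 = (2.57×10^-8)(595)/(5.983e-04) = 0.02556 Ω
Seg 2: A = π(d/2)² = π(1.0050e-02 m)² = 3.173e-04 m²
R_2 = (1.78×10^-8)(3110)/(3.173e-04) = 0.1745 Ω
Seg 3: A = πr² = π(8.4900e-03 m)² = 2.264e-04 m²
R_3 = (2.57×10^-8)(2940)/(2.264e-04) = 0.3337 Ω
R_total = R_1 + R_2 + R_3 = 0.534 Ω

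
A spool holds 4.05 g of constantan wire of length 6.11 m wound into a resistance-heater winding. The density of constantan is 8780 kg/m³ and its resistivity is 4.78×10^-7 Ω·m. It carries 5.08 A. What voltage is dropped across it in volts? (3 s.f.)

197 V

A = m/(density·L) = 0.00405/(8780×6.11) = 7.5495e-08 m²
R = ρL/A = (4.78×10^-7)(6.11)/(7.5495e-08) = 38.69 Ω
V = IR = 5.08 × 38.69 = 197 V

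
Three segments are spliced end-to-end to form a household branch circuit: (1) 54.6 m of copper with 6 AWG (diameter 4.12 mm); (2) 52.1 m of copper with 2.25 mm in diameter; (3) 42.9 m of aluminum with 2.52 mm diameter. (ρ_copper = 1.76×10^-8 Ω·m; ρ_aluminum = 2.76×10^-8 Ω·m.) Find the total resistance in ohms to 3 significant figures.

0.540 Ω

Seg 1: A = π(4.12/2 mm)² = π(2.0600e-03 m)² = 1.333e-05 m²
R_1 = (1.76×10^-8)(54.6)/(1.333e-05) = 0.07208 Ω
Seg 2: A = π(d/2)² = π(1.1250e-03 m)² = 3.976e-06 m²
R_2 = (1.76×10^-8)(52.1)/(3.976e-06) = 0.2306 Ω
Seg 3: A = π(d/2)² = π(1.2600e-03 m)² = 4.988e-06 m²
R_3 = (2.76×10^-8)(42.9)/(4.988e-06) = 0.2374 Ω
R_total = R_1 + R_2 + R_3 = 0.540 Ω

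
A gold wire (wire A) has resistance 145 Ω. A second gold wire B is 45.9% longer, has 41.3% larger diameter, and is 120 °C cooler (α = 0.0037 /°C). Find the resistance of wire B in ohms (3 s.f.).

58.9 Ω

R ∝ ρL/d² with ρ ∝ (1+αΔT), so R_B/R_A = (1 + 45.9/100) × (1 + 41.3/100)⁻² × (1 − 0.0037×120)
= 1.459 × 0.5009 × 0.556 = 0.4063
R_B = 0.4063 × 145 = 58.9 Ω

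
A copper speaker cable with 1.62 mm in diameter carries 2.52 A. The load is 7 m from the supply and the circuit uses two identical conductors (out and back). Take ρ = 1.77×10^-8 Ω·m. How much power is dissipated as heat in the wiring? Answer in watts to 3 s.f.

A = π(d/2)² = π(8.1000e-04 m)² = 2.061e-06 m²
Total conductor length (both ways) L = 2 × 7 = 14 m
R = ρL/A = (1.77×10^-8)(14)/(2.061e-06) = 0.1202 Ω
P = I²R = (2.52)² × 0.1202 = 0.763 W

0.763 W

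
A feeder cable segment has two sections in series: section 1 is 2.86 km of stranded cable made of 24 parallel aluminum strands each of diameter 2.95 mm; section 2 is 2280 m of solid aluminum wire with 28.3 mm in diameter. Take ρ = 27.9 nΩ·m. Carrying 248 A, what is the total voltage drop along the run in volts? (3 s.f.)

ρ = 27.9 nΩ·m = 2.79×10^-8 Ω·m
Section 1: A_strand = π(1.4750e-03)² = 6.835e-06 m²; R₁ = ρL/(N·A_s) = (2.79×10^-8)(2860)/(24×6.835e-06) = 0.4864 Ω
Section 2: A = π(d/2)² = π(1.4150e-02 m)² = 6.290e-04 m²
R₂ = (2.79×10^-8)(2280)/(6.290e-04) = 0.1011 Ω
R = R₁ + R₂ = 0.5876 Ω
V = IR = 248 × 0.5876 = 146 V

146 V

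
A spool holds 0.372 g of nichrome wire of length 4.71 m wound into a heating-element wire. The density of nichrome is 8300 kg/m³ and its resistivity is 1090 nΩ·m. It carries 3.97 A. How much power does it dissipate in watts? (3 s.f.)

ρ = 1090 nΩ·m = 1.09×10^-6 Ω·m
A = m/(density·L) = 3.720×10^-4/(8300×4.71) = 9.5158e-09 m²
R = ρL/A = (1.09×10^-6)(4.71)/(9.5158e-09) = 539.5 Ω
P = I²R = (3.97)² × 539.5 = 8500 W

8500 W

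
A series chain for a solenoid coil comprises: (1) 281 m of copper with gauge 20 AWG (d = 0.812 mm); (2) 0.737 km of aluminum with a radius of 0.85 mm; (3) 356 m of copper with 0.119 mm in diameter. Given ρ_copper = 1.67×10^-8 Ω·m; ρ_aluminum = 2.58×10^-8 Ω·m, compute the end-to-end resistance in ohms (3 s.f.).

Seg 1: A = π(0.812/2 mm)² = π(4.0600e-04 m)² = 5.178e-07 m²
R_1 = (1.67×10^-8)(281)/(5.178e-07) = 9.062 Ω
Seg 2: A = πr² = π(8.5000e-04 m)² = 2.270e-06 m²
R_2 = (2.58×10^-8)(737)/(2.270e-06) = 8.377 Ω
Seg 3: A = π(d/2)² = π(5.9500e-05 m)² = 1.112e-08 m²
R_3 = (1.67×10^-8)(356)/(1.112e-08) = 534.5 Ω
R_total = R_1 + R_2 + R_3 = 552 Ω

552 Ω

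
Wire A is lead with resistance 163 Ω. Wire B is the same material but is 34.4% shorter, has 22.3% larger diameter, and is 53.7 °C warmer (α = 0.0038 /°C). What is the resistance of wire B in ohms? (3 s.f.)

R ∝ ρL/d² with ρ ∝ (1+αΔT), so R_B/R_A = (1 − 34.4/100) × (1 + 22.3/100)⁻² × (1 + 0.0038×53.7)
= 0.656 × 0.6686 × 1.204 = 0.5281
R_B = 0.5281 × 163 = 86.1 Ω

86.1 Ω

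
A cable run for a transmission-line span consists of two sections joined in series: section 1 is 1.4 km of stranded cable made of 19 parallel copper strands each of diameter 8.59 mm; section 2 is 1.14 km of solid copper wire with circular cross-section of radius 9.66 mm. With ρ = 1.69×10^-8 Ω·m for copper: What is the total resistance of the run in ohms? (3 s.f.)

0.0872 Ω

Section 1: A_strand = π(4.2950e-03)² = 5.795e-05 m²; R₁ = ρL/(N·A_s) = (1.69×10^-8)(1400)/(19×5.795e-05) = 0.02149 Ω
Section 2: A = πr² = π(9.6600e-03 m)² = 2.932e-04 m²
R₂ = (1.69×10^-8)(1140)/(2.932e-04) = 0.06572 Ω
R = R₁ + R₂ = 0.0872 Ω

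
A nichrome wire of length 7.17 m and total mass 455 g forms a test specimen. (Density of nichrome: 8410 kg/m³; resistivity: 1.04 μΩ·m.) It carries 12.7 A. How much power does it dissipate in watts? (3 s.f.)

159 W

ρ = 1.04 μΩ·m = 1.04×10^-6 Ω·m
A = m/(density·L) = 0.455/(8410×7.17) = 7.5456e-06 m²
R = ρL/A = (1.04×10^-6)(7.17)/(7.5456e-06) = 0.9882 Ω
P = I²R = (12.7)² × 0.9882 = 159 W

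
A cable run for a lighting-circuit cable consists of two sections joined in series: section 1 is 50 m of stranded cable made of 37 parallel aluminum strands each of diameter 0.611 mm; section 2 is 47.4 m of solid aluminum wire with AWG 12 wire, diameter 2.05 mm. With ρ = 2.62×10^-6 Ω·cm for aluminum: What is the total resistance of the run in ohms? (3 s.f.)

ρ = 2.62×10^-6 Ω·cm = 2.62×10^-8 Ω·m
Section 1: A_strand = π(3.0550e-04)² = 2.932e-07 m²; R₁ = ρL/(N·A_s) = (2.62×10^-8)(50)/(37×2.932e-07) = 0.1208 Ω
Section 2: A = π(2.05/2 mm)² = π(1.0250e-03 m)² = 3.301e-06 m²
R₂ = (2.62×10^-8)(47.4)/(3.301e-06) = 0.3763 Ω
R = R₁ + R₂ = 0.497 Ω

0.497 Ω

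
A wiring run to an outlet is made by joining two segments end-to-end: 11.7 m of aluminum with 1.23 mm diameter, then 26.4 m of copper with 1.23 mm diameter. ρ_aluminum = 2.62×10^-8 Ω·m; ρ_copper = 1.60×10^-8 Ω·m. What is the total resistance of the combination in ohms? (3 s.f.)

0.613 Ω

Segment 1: A = π(d/2)² = π(6.1500e-04 m)² = 1.188e-06 m²
R₁ = ρL/A = (2.62×10^-8)(11.7)/(1.188e-06) = 0.258 Ω
R₂ = (1.60×10^-8)(26.4)/(1.188e-06) = 0.3555 Ω
R = R₁ + R₂ = 0.613 Ω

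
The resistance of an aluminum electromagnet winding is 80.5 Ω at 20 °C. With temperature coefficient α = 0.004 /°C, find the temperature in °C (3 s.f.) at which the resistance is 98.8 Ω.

R = R₀(1 + α(T − T₀)) ⇒ T = T₀ + (R/R₀ − 1)/α
T = 20 + (98.8/80.5 − 1)/0.004 = 20 + (0.2273)/0.004 = 76.8 °C

76.8 °C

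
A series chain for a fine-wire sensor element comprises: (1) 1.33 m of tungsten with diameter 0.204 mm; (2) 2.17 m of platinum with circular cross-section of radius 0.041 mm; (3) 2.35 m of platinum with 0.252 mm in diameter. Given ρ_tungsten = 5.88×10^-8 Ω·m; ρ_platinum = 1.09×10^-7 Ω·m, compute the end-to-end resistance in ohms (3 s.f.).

52.3 Ω

Seg 1: A = π(d/2)² = π(1.0200e-04 m)² = 3.269e-08 m²
R_1 = (5.88×10^-8)(1.33)/(3.269e-08) = 2.393 Ω
Seg 2: A = πr² = π(4.1000e-05 m)² = 5.281e-09 m²
R_2 = (1.09×10^-7)(2.17)/(5.281e-09) = 44.79 Ω
Seg 3: A = π(d/2)² = π(1.2600e-04 m)² = 4.988e-08 m²
R_3 = (1.09×10^-7)(2.35)/(4.988e-08) = 5.136 Ω
R_total = R_1 + R_2 + R_3 = 52.3 Ω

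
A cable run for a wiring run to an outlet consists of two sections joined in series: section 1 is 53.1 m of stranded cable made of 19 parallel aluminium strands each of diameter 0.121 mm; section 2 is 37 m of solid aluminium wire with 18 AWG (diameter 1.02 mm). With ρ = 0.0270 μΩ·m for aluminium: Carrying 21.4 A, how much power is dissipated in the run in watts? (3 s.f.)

ρ = 0.0270 μΩ·m = 2.70×10^-8 Ω·m
Section 1: A_strand = π(6.0500e-05)² = 1.150e-08 m²; R₁ = ρL/(N·A_s) = (2.70×10^-8)(53.1)/(19×1.150e-08) = 6.562 Ω
Section 2: A = π(1.02/2 mm)² = π(5.1000e-04 m)² = 8.171e-07 m²
R₂ = (2.70×10^-8)(37)/(8.171e-07) = 1.223 Ω
R = R₁ + R₂ = 7.785 Ω
P = I²R = (21.4)² × 7.785 = 3570 W

3570 W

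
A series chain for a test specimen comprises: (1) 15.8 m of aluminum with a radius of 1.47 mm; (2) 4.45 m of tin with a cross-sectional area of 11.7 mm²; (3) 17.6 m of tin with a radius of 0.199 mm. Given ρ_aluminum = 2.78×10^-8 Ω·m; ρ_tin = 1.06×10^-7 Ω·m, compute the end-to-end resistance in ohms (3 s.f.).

15.1 Ω

Seg 1: A = πr² = π(1.4700e-03 m)² = 6.789e-06 m²
R_1 = (2.78×10^-8)(15.8)/(6.789e-06) = 0.0647 Ω
Seg 2: A = 11.7 mm² = 1.170e-05 m²
R_2 = (1.06×10^-7)(4.45)/(1.170e-05) = 0.04032 Ω
Seg 3: A = πr² = π(1.9900e-04 m)² = 1.244e-07 m²
R_3 = (1.06×10^-7)(17.6)/(1.244e-07) = 15 Ω
R_total = R_1 + R_2 + R_3 = 15.1 Ω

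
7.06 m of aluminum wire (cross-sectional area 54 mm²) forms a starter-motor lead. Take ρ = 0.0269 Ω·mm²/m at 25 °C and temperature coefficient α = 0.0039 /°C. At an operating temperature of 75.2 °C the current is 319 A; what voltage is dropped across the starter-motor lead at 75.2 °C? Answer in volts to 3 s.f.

1.34 V

ρ = 0.0269 Ω·mm²/m = 2.69×10^-8 Ω·m
A = 54 mm² = 5.400e-05 m²
R₍25₎ = ρL/A = (2.69×10^-8)(7.06)/(5.400e-05) = 0.003517 Ω
R₍75.2₎ = R₍25₎(1 + αΔT) = 0.003517 × (1 + 0.0039×50.2) = 0.004205 Ω
V = IR = 319 × 0.004205 = 1.34 V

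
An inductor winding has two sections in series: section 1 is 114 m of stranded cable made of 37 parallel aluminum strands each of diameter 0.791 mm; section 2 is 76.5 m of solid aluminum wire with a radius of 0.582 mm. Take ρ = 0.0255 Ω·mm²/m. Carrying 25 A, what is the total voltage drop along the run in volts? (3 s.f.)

ρ = 0.0255 Ω·mm²/m = 2.55×10^-8 Ω·m
Section 1: A_strand = π(3.9550e-04)² = 4.914e-07 m²; R₁ = ρL/(N·A_s) = (2.55×10^-8)(114)/(37×4.914e-07) = 0.1599 Ω
Section 2: A = πr² = π(5.8200e-04 m)² = 1.064e-06 m²
R₂ = (2.55×10^-8)(76.5)/(1.064e-06) = 1.833 Ω
R = R₁ + R₂ = 1.993 Ω
V = IR = 25 × 1.993 = 49.8 V

49.8 V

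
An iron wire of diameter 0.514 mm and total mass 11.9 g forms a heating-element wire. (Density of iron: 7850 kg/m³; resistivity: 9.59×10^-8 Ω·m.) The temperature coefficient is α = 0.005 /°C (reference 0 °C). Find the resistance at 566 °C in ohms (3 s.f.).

A = π(d/2)² = π(2.5700e-04 m)² = 2.0750e-07 m²
L = m/(density·A) = 0.0119/(7850×2.0750e-07) = 7.306 m
R = ρL/A = (9.59×10^-8)(7.306)/(2.0750e-07) = 3.376 Ω
R(566 °C) = 3.376 × (1 + 0.005×566) = 12.9 Ω

12.9 Ω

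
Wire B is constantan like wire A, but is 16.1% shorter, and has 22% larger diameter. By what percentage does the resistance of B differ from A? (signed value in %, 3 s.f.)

R ∝ L/d², so R_B/R_A = (1 − 16.1/100) × (1 + 22/100)⁻²
= 0.839 × 0.6719 = 0.5637
(R_B − R_A)/R_A = 0.5637 − 1 = -43.6%

-43.6%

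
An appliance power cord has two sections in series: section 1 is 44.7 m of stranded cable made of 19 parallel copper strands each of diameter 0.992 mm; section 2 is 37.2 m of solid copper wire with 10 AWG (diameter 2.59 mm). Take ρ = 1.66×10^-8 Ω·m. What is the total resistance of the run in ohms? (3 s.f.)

Section 1: A_strand = π(4.9600e-04)² = 7.729e-07 m²; R₁ = ρL/(N·A_s) = (1.66×10^-8)(44.7)/(19×7.729e-07) = 0.05053 Ω
Section 2: A = π(2.59/2 mm)² = π(1.2950e-03 m)² = 5.269e-06 m²
R₂ = (1.66×10^-8)(37.2)/(5.269e-06) = 0.1172 Ω
R = R₁ + R₂ = 0.168 Ω

0.168 Ω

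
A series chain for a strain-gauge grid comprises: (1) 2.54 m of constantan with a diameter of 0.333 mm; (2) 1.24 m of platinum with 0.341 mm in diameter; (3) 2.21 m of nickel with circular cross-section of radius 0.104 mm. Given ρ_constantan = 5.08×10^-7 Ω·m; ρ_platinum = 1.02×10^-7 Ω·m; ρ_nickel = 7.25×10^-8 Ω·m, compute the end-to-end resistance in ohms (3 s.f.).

20.9 Ω

Seg 1: A = π(d/2)² = π(1.6650e-04 m)² = 8.709e-08 m²
R_1 = (5.08×10^-7)(2.54)/(8.709e-08) = 14.82 Ω
Seg 2: A = π(d/2)² = π(1.7050e-04 m)² = 9.133e-08 m²
R_2 = (1.02×10^-7)(1.24)/(9.133e-08) = 1.385 Ω
Seg 3: A = πr² = π(1.0400e-04 m)² = 3.398e-08 m²
R_3 = (7.25×10^-8)(2.21)/(3.398e-08) = 4.715 Ω
R_total = R_1 + R_2 + R_3 = 20.9 Ω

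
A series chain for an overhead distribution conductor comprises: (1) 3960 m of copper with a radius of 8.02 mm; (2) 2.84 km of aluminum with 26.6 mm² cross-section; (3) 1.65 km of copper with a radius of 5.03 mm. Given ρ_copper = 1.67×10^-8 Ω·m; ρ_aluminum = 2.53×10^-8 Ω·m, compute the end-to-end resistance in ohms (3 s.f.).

3.38 Ω

Seg 1: A = πr² = π(8.0200e-03 m)² = 2.021e-04 m²
R_1 = (1.67×10^-8)(3960)/(2.021e-04) = 0.3273 Ω
Seg 2: A = 26.6 mm² = 2.660e-05 m²
R_2 = (2.53×10^-8)(2840)/(2.660e-05) = 2.701 Ω
Seg 3: A = πr² = π(5.0300e-03 m)² = 7.949e-05 m²
R_3 = (1.67×10^-8)(1650)/(7.949e-05) = 0.3467 Ω
R_total = R_1 + R_2 + R_3 = 3.38 Ω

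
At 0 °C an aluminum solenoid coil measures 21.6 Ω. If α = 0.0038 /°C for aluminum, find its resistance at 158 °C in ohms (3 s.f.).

ΔT = 158 − 0 = 158 °C
R = R₀(1 + αΔT) = 21.6 × (1 + 0.0038×158) = 21.6 × 1.6 = 34.6 Ω

34.6 Ω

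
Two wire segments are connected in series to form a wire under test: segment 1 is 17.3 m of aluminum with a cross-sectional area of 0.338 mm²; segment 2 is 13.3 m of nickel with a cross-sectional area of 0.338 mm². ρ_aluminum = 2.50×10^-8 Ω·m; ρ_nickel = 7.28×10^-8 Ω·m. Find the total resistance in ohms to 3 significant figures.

Segment 1: A = 0.338 mm² = 3.380e-07 m²
R₁ = ρL/A = (2.50×10^-8)(17.3)/(3.380e-07) = 1.28 Ω
R₂ = (7.28×10^-8)(13.3)/(3.380e-07) = 2.865 Ω
R = R₁ + R₂ = 4.14 Ω

4.14 Ω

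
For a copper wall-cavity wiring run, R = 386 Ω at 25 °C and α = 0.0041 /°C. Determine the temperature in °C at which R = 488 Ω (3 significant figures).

R = R₀(1 + α(T − T₀)) ⇒ T = T₀ + (R/R₀ − 1)/α
T = 25 + (488/386 − 1)/0.0041 = 25 + (0.2642)/0.0041 = 89.5 °C

89.5 °C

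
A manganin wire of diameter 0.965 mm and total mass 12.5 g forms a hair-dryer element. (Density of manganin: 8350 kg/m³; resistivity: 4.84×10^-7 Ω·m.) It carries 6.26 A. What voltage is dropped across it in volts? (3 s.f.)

A = π(d/2)² = π(4.8250e-04 m)² = 7.3138e-07 m²
L = m/(density·A) = 0.0125/(8350×7.3138e-07) = 2.047 m
R = ρL/A = (4.84×10^-7)(2.047)/(7.3138e-07) = 1.355 Ω
V = IR = 6.26 × 1.355 = 8.48 V

8.48 V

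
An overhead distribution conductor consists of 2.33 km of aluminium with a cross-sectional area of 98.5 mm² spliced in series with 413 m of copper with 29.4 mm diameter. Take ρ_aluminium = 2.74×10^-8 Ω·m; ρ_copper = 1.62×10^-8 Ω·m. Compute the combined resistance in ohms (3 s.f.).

Segment 1: A = 98.5 mm² = 9.850e-05 m²
R₁ = ρL/A = (2.74×10^-8)(2330)/(9.850e-05) = 0.6481 Ω
Segment 2: A = π(d/2)² = π(1.4700e-02 m)² = 6.789e-04 m²
R₂ = (1.62×10^-8)(413)/(6.789e-04) = 0.009856 Ω
R = R₁ + R₂ = 0.658 Ω

0.658 Ω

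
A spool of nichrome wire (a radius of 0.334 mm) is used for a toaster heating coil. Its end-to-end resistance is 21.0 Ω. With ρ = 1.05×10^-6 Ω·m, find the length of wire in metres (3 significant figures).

7.01 m

A = πr² = π(3.3400e-04 m)² = 3.505e-07 m²
L = RA/ρ = (21)(3.505e-07)/(1.05×10^-6) = 7.01 m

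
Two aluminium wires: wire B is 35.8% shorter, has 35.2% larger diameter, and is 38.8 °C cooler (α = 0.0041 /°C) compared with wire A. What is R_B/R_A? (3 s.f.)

R ∝ ρL/d² with ρ ∝ (1+αΔT), so R_B/R_A = (1 − 35.8/100) × (1 + 35.2/100)⁻² × (1 − 0.0041×38.8)
= 0.642 × 0.5471 × 0.8409 = 0.295

0.295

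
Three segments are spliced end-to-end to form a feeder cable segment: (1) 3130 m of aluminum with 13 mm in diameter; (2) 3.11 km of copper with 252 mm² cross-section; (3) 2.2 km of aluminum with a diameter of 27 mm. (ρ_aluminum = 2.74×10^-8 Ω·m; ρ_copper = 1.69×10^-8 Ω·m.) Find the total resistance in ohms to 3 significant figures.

Seg 1: A = π(d/2)² = π(6.5000e-03 m)² = 1.327e-04 m²
R_1 = (2.74×10^-8)(3130)/(1.327e-04) = 0.6461 Ω
Seg 2: A = 252 mm² = 2.520e-04 m²
R_2 = (1.69×10^-8)(3110)/(2.520e-04) = 0.2086 Ω
Seg 3: A = π(d/2)² = π(1.3500e-02 m)² = 5.726e-04 m²
R_3 = (2.74×10^-8)(2200)/(5.726e-04) = 0.1053 Ω
R_total = R_1 + R_2 + R_3 = 0.960 Ω

0.960 Ω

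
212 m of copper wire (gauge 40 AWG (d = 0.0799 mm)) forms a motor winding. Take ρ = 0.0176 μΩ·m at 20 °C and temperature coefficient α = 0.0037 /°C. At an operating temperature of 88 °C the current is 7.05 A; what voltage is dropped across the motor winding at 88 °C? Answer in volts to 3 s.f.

ρ = 0.0176 μΩ·m = 1.76×10^-8 Ω·m
A = π(0.0799/2 mm)² = π(3.9950e-05 m)² = 5.014e-09 m²
R₍20₎ = ρL/A = (1.76×10^-8)(212)/(5.014e-09) = 744.2 Ω
R₍88₎ = R₍20₎(1 + αΔT) = 744.2 × (1 + 0.0037×68) = 931.4 Ω
V = IR = 7.05 × 931.4 = 6570 V

6570 V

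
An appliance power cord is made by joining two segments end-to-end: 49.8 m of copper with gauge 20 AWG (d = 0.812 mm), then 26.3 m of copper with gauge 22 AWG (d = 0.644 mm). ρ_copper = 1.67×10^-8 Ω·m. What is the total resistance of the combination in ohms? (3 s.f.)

Segment 1: A = π(0.812/2 mm)² = π(4.0600e-04 m)² = 5.178e-07 m²
R₁ = ρL/A = (1.67×10^-8)(49.8)/(5.178e-07) = 1.606 Ω
Segment 2: A = π(0.644/2 mm)² = π(3.2200e-04 m)² = 3.257e-07 m²
R₂ = (1.67×10^-8)(26.3)/(3.257e-07) = 1.348 Ω
R = R₁ + R₂ = 2.95 Ω

2.95 Ω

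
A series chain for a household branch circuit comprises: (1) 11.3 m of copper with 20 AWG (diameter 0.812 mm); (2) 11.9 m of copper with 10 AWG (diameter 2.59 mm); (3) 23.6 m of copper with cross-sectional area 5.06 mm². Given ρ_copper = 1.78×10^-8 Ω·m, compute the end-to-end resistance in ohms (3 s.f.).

0.512 Ω

Seg 1: A = π(0.812/2 mm)² = π(4.0600e-04 m)² = 5.178e-07 m²
R_1 = (1.78×10^-8)(11.3)/(5.178e-07) = 0.3884 Ω
Seg 2: A = π(2.59/2 mm)² = π(1.2950e-03 m)² = 5.269e-06 m²
R_2 = (1.78×10^-8)(11.9)/(5.269e-06) = 0.0402 Ω
Seg 3: A = 5.06 mm² = 5.060e-06 m²
R_3 = (1.78×10^-8)(23.6)/(5.060e-06) = 0.08302 Ω
R_total = R_1 + R_2 + R_3 = 0.512 Ω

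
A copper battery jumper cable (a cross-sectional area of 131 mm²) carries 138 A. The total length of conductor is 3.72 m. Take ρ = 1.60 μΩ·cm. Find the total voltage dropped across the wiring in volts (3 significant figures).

0.0627 V

ρ = 1.60 μΩ·cm = 1.60×10^-8 Ω·m
A = 131 mm² = 1.310e-04 m²
R = ρL/A = (1.60×10^-8)(3.72)/(1.310e-04) = 4.544×10^-4 Ω
V = IR = 138 × 4.544×10^-4 = 0.0627 V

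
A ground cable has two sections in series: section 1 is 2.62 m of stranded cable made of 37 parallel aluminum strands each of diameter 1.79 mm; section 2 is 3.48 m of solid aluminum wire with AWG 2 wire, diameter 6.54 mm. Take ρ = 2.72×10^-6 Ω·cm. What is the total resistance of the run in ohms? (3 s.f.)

ρ = 2.72×10^-6 Ω·cm = 2.72×10^-8 Ω·m
Section 1: A_strand = π(8.9500e-04)² = 2.516e-06 m²; R₁ = ρL/(N·A_s) = (2.72×10^-8)(2.62)/(37×2.516e-06) = 7.654×10^-4 Ω
Section 2: A = π(6.54/2 mm)² = π(3.2700e-03 m)² = 3.359e-05 m²
R₂ = (2.72×10^-8)(3.48)/(3.359e-05) = 0.002818 Ω
R = R₁ + R₂ = 0.00358 Ω

0.00358 Ω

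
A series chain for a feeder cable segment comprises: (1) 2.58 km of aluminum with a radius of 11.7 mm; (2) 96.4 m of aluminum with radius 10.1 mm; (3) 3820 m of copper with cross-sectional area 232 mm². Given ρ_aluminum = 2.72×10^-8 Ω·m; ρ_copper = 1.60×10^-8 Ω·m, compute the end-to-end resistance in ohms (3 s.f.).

Seg 1: A = πr² = π(1.1700e-02 m)² = 4.301e-04 m²
R_1 = (2.72×10^-8)(2580)/(4.301e-04) = 0.1632 Ω
Seg 2: A = πr² = π(1.0100e-02 m)² = 3.205e-04 m²
R_2 = (2.72×10^-8)(96.4)/(3.205e-04) = 0.008182 Ω
Seg 3: A = 232 mm² = 2.320e-04 m²
R_3 = (1.60×10^-8)(3820)/(2.320e-04) = 0.2634 Ω
R_total = R_1 + R_2 + R_3 = 0.435 Ω

0.435 Ω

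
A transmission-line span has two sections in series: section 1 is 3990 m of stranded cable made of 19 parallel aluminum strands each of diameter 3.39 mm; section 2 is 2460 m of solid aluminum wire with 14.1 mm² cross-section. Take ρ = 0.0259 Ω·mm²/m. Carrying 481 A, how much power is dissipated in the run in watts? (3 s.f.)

ρ = 0.0259 Ω·mm²/m = 2.59×10^-8 Ω·m
Section 1: A_strand = π(1.6950e-03)² = 9.026e-06 m²; R₁ = ρL/(N·A_s) = (2.59×10^-8)(3990)/(19×9.026e-06) = 0.6026 Ω
Section 2: A = 14.1 mm² = 1.410e-05 m²
R₂ = (2.59×10^-8)(2460)/(1.410e-05) = 4.519 Ω
R = R₁ + R₂ = 5.121 Ω
P = I²R = (481)² × 5.121 = 1.18×10^6 W

1.18×10^6 W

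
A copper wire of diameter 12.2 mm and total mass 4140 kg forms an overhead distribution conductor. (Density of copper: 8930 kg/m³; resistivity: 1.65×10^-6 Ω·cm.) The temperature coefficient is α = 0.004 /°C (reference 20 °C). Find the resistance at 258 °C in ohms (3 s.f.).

ρ = 1.65×10^-6 Ω·cm = 1.65×10^-8 Ω·m
A = π(d/2)² = π(6.1000e-03 m)² = 1.1690e-04 m²
L = m/(density·A) = 4140/(8930×1.1690e-04) = 3966 m
R = ρL/A = (1.65×10^-8)(3966)/(1.1690e-04) = 0.5598 Ω
R(258 °C) = 0.5598 × (1 + 0.004×238) = 1.09 Ω

1.09 Ω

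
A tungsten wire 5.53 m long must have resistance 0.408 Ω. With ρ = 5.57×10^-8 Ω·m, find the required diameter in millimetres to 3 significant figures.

0.980 mm

A = ρL/R = (5.57×10^-8)(5.53)/(0.408) = 7.550e-07 m²
d = 2√(A/π) = 9.804e-04 m = 0.980 mm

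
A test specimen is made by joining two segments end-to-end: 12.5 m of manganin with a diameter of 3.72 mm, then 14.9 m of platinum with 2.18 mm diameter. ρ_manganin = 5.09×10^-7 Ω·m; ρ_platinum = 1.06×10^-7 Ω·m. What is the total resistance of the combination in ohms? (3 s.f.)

1.01 Ω

Segment 1: A = π(d/2)² = π(1.8600e-03 m)² = 1.087e-05 m²
R₁ = ρL/A = (5.09×10^-7)(12.5)/(1.087e-05) = 0.5854 Ω
Segment 2: A = π(d/2)² = π(1.0900e-03 m)² = 3.733e-06 m²
R₂ = (1.06×10^-7)(14.9)/(3.733e-06) = 0.4231 Ω
R = R₁ + R₂ = 1.01 Ω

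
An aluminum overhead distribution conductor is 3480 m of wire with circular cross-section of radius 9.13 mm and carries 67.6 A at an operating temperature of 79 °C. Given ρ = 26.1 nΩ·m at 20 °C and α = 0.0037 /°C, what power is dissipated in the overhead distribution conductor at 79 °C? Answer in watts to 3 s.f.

1930 W

ρ = 26.1 nΩ·m = 2.61×10^-8 Ω·m
A = πr² = π(9.1300e-03 m)² = 2.619e-04 m²
R₍20₎ = ρL/A = (2.61×10^-8)(3480)/(2.619e-04) = 0.3468 Ω
R₍79₎ = R₍20₎(1 + αΔT) = 0.3468 × (1 + 0.0037×59) = 0.4226 Ω
P = I²R = (67.6)² × 0.4226 = 1930 W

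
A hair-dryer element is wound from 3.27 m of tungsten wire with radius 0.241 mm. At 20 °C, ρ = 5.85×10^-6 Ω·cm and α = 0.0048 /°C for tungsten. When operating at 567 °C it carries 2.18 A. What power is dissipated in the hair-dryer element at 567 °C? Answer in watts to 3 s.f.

ρ = 5.85×10^-6 Ω·cm = 5.85×10^-8 Ω·m
A = πr² = π(2.4100e-04 m)² = 1.825e-07 m²
R₍20₎ = ρL/A = (5.85×10^-8)(3.27)/(1.825e-07) = 1.048 Ω
R₍567₎ = R₍20₎(1 + αΔT) = 1.048 × (1 + 0.0048×547) = 3.801 Ω
P = I²R = (2.18)² × 3.801 = 18.1 W

18.1 W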